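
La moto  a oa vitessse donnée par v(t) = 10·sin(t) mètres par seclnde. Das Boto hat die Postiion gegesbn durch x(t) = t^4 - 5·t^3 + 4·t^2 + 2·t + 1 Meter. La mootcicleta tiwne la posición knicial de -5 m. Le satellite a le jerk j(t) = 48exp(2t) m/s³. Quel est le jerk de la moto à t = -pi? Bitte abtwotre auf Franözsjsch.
Pour résoudre ceci, nous devons prendre 2 dérivées de notre équation de la vitesse v(t) = 10·sin(t). En dérivant la vitesse, nous obtenons l'accélération: a(t) = 10·cos(t). En prenant d/dt de a(t), nous trouvons j(t) = -10·sin(t). Nous avons le jerk j(t) = -10·sin(t). En substituant t = -pi: j(-pi) = 0.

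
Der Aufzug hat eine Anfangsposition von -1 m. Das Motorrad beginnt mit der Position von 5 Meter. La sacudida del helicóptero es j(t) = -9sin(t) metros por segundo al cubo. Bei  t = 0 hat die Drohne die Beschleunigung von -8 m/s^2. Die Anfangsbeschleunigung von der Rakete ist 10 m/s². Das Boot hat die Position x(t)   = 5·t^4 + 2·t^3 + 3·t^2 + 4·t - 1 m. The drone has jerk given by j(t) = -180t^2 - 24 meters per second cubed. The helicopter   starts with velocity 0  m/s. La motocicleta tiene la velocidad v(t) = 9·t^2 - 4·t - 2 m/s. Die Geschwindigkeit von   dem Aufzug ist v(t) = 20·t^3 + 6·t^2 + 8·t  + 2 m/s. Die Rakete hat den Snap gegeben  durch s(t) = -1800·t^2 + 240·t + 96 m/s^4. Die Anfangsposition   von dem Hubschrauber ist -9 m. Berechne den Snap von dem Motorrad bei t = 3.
Um dies zu lösen, müssen wir 3 Ableitungen unserer Gleichung für die Geschwindigkeit v(t) = 9·t^2 - 4·t - 2 nehmen. Die Ableitung von der Geschwindigkeit ergibt die Beschleunigung: a(t) = 18·t - 4. Die Ableitung von der Beschleunigung ergibt den Ruck: j(t) = 18. Mit d/dt von j(t) finden wir s(t) = 0. Mit s(t) = 0 und Einsetzen von t = 3, finden wir s = 0.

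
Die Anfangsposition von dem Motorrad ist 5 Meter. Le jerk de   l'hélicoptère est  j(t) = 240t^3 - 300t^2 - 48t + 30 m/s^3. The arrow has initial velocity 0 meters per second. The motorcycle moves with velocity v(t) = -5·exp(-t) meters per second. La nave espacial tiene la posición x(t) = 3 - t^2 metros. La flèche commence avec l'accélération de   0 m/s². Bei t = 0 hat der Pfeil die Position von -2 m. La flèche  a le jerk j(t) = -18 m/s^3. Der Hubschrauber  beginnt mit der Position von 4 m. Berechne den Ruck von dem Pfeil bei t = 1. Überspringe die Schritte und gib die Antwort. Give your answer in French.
Le jerk à t = 1 est j = -18.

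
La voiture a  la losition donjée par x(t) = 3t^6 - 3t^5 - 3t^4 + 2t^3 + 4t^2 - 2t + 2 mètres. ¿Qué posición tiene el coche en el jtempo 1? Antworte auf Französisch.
Nous avons la position x(t) = 3·t^6 - 3·t^5 - 3·t^4 + 2·t^3 + 4·t^2 - 2·t + 2. En substituant t = 1: x(1) = 3.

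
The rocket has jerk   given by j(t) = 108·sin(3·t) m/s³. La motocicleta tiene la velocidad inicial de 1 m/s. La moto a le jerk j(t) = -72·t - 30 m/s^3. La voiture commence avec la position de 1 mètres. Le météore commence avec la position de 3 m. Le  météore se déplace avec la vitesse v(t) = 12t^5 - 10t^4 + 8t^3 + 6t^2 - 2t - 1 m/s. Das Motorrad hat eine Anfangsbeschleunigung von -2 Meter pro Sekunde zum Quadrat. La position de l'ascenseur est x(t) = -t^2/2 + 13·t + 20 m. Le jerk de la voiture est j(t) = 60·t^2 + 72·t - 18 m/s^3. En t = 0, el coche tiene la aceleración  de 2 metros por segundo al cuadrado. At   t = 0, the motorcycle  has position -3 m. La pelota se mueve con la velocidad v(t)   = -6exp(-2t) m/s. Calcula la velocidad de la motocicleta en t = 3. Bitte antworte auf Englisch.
Starting from jerk j(t) = -72·t - 30, we take 2 antiderivatives. The integral of jerk is acceleration. Using a(0) = -2, we get a(t) = -36·t^2 - 30·t - 2. The integral of acceleration, with v(0) = 1, gives velocity: v(t) = -12·t^3 - 15·t^2 - 2·t + 1. We have velocity v(t) = -12·t^3 - 15·t^2 - 2·t + 1. Substituting t = 3: v(3) = -464.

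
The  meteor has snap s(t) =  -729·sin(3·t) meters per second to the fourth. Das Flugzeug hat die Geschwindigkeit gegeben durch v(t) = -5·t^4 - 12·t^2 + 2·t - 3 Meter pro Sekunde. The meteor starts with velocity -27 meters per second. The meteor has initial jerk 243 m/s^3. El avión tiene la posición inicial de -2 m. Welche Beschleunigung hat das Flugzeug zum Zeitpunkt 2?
Ausgehend von der Geschwindigkeit v(t) = -5·t^4 - 12·t^2 + 2·t - 3, nehmen wir 1 Ableitung. Mit d/dt von v(t) finden wir a(t) = -20·t^3 - 24·t + 2. Mit a(t) = -20·t^3 - 24·t + 2 und Einsetzen von t = 2, finden wir a = -206.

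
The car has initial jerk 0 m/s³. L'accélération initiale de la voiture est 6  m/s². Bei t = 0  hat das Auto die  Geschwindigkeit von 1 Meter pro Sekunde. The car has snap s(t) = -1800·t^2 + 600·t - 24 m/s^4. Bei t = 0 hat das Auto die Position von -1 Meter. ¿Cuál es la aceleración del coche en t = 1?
Debemos encontrar la antiderivada de nuestra ecuación del snap s(t) = -1800·t^2 + 600·t - 24 2 veces. La antiderivada del snap es la sacudida. Usando j(0) = 0, obtenemos j(t) = 12·t·(-50·t^2 + 25·t - 2). La antiderivada de la sacudida es la aceleración. Usando a(0) = 6, obtenemos a(t) = -150·t^4 + 100·t^3 - 12·t^2 + 6. De la ecuación de la aceleración a(t) = -150·t^4 + 100·t^3 - 12·t^2 + 6, sustituimos t = 1 para obtener a = -56.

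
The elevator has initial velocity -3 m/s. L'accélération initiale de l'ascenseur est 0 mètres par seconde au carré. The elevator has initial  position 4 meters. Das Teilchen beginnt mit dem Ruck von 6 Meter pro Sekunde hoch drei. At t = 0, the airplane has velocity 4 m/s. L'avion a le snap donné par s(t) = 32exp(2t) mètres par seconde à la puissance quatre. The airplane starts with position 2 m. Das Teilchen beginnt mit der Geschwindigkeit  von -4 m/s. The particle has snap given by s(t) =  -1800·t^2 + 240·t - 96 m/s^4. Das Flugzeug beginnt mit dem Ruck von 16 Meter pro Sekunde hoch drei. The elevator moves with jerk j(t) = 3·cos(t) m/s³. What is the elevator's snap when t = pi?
We must differentiate our jerk equation j(t) = 3·cos(t) 1 time. The derivative of jerk gives snap: s(t) = -3·sin(t). From the given snap equation s(t) = -3·sin(t), we substitute t = pi to get s = 0.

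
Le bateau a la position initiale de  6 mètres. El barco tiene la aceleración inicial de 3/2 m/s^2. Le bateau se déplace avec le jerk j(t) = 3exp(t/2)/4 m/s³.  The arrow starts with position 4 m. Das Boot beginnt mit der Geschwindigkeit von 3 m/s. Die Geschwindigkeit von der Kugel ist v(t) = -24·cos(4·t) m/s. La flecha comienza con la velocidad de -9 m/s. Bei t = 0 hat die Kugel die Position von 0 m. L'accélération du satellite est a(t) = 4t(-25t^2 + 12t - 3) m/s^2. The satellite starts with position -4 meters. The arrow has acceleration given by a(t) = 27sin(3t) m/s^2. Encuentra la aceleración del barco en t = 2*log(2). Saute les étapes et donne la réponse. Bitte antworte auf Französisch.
À t = 2*log(2), a = 3.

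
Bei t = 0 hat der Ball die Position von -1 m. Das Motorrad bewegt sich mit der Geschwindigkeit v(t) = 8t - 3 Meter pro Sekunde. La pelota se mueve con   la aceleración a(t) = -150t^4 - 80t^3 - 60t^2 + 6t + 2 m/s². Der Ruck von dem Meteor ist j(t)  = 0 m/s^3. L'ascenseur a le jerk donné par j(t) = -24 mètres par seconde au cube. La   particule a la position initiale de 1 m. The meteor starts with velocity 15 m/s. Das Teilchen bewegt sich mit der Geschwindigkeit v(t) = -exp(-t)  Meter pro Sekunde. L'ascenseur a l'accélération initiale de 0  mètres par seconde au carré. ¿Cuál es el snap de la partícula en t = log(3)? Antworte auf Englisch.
Starting from velocity v(t) = -exp(-t), we take 3 derivatives. The derivative of velocity gives acceleration: a(t) = exp(-t). Differentiating acceleration, we get jerk: j(t) = -exp(-t). The derivative of jerk gives snap: s(t) = exp(-t). From the given snap equation s(t) = exp(-t), we substitute t = log(3) to get s = 1/3.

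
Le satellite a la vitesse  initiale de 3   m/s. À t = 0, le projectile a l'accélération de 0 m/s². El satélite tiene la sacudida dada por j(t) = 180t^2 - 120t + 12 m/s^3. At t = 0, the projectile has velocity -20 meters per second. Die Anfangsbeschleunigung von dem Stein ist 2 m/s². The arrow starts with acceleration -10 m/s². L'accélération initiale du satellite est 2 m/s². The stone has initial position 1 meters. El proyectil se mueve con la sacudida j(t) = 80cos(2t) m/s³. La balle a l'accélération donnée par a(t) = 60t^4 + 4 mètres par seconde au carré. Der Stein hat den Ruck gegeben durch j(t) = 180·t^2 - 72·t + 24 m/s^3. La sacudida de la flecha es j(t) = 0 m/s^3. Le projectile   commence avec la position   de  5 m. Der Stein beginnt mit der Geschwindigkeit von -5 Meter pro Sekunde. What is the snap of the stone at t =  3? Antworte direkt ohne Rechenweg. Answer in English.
s(3) = 1008.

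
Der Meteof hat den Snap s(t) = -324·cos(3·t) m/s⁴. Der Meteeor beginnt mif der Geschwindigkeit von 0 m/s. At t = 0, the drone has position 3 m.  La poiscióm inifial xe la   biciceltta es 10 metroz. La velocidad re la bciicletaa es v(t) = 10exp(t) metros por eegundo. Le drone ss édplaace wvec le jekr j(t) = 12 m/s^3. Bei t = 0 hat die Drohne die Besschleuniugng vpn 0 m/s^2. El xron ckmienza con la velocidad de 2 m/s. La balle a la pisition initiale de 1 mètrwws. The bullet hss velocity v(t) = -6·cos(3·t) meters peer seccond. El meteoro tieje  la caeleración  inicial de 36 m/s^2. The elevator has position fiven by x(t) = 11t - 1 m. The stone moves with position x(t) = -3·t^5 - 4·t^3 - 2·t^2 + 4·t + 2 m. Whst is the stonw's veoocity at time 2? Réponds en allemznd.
Um dies zu lösen, müssen wir 1 Ableitung unserer Gleichung für die Position x(t) = -3·t^5 - 4·t^3 - 2·t^2 + 4·t + 2 nehmen. Durch Ableiten von der Position erhalten wir die Geschwindigkeit: v(t) = -15·t^4 - 12·t^2 - 4·t + 4. Mit v(t) = -15·t^4 - 12·t^2 - 4·t + 4 und Einsetzen von t = 2, finden wir v = -292.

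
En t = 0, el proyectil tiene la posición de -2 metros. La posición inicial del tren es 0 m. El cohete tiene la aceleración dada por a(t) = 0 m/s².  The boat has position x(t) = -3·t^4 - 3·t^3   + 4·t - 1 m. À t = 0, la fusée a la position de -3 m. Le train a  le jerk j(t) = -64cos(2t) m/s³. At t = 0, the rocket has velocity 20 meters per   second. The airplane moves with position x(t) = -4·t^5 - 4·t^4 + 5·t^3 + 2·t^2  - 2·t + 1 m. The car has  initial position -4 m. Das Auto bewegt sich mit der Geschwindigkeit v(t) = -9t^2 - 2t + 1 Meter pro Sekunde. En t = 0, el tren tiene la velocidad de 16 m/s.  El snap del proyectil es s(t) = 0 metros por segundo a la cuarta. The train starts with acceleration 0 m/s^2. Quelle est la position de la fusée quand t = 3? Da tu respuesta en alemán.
Wir müssen das Integral unserer Gleichung für die Beschleunigung a(t) = 0 2-mal finden. Das Integral von der Beschleunigung, mit v(0) = 20, ergibt die Geschwindigkeit: v(t) = 20. Das Integral von der Geschwindigkeit, mit x(0) = -3, ergibt die Position: x(t) = 20·t - 3. Aus der Gleichung für die Position x(t) = 20·t - 3, setzen wir t = 3 ein und erhalten x = 57.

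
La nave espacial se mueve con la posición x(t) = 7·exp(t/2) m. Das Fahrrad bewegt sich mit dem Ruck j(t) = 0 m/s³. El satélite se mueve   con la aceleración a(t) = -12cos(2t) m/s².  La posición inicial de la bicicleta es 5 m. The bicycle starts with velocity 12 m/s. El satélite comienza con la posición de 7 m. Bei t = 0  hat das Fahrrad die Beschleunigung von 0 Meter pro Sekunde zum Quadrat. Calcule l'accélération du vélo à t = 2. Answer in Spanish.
Partiendo de la sacudida j(t) = 0, tomamos 1 antiderivada. La antiderivada de la sacudida es la aceleración. Usando a(0) = 0, obtenemos a(t) = 0. Usando a(t) = 0 y sustituyendo t = 2, encontramos a = 0.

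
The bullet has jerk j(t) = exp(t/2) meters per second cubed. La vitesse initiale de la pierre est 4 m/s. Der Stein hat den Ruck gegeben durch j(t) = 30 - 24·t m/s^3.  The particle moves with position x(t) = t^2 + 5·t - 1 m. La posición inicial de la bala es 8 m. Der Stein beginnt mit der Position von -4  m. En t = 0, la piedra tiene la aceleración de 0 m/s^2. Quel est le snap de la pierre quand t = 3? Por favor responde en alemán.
Wir müssen unsere Gleichung für den Ruck j(t) = 30 - 24·t 1-mal ableiten. Durch Ableiten von dem Ruck erhalten wir den Snap: s(t) = -24. Mit s(t) = -24 und Einsetzen von t = 3, finden wir s = -24.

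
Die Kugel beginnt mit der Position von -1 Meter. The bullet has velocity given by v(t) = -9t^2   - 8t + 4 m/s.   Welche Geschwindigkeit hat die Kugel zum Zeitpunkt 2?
Aus der Gleichung für die Geschwindigkeit v(t) = -9·t^2 - 8·t + 4, setzen wir t = 2 ein und erhalten v = -48.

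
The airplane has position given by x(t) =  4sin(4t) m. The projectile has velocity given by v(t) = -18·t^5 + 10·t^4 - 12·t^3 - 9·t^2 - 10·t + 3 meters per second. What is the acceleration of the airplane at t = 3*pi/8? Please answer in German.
Ausgehend von der Position x(t) = 4·sin(4·t), nehmen wir 2 Ableitungen. Mit d/dt von x(t) finden wir v(t) = 16·cos(4·t). Mit d/dt von v(t) finden wir a(t) = -64·sin(4·t). Wir haben die Beschleunigung a(t) = -64·sin(4·t). Durch Einsetzen von t = 3*pi/8: a(3*pi/8) = 64.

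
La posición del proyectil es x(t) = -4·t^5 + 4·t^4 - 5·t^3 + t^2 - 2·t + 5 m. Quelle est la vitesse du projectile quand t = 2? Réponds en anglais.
To solve this, we need to take 1 derivative of our position equation x(t) = -4·t^5 + 4·t^4 - 5·t^3 + t^2 - 2·t + 5. Differentiating position, we get velocity: v(t) = -20·t^4 + 16·t^3 - 15·t^2 + 2·t - 2. We have velocity v(t) = -20·t^4 + 16·t^3 - 15·t^2 + 2·t - 2. Substituting t = 2: v(2) = -250.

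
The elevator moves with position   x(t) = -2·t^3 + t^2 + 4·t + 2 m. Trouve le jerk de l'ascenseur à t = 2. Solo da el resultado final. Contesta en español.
En t = 2, j = -12.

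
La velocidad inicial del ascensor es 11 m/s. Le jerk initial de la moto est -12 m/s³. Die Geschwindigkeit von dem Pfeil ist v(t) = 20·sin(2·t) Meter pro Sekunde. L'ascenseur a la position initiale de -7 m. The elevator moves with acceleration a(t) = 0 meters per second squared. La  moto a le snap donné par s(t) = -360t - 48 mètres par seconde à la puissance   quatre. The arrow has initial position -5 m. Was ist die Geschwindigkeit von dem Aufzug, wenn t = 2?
Ausgehend von der Beschleunigung a(t) = 0, nehmen wir 1 Integral. Durch Integration von der Beschleunigung und Verwendung der Anfangsbedingung v(0) = 11, erhalten wir v(t) = 11. Wir haben die Geschwindigkeit v(t) = 11. Durch Einsetzen von t = 2: v(2) = 11.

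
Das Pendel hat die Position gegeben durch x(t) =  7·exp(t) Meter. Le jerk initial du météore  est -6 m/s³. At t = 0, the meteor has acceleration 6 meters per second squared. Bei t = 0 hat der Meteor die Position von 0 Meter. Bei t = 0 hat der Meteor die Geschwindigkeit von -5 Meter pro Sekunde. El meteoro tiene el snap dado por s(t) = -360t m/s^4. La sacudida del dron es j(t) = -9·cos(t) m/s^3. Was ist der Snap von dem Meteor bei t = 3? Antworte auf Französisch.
Nous avons le snap s(t) = -360·t. En substituant t = 3: s(3) = -1080.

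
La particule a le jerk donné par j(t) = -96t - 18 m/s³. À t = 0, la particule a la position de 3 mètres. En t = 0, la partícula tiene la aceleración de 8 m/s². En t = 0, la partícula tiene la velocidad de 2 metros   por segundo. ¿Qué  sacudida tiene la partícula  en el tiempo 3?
De la ecuación de la sacudida j(t) = -96·t - 18, sustituimos t = 3 para obtener j = -306.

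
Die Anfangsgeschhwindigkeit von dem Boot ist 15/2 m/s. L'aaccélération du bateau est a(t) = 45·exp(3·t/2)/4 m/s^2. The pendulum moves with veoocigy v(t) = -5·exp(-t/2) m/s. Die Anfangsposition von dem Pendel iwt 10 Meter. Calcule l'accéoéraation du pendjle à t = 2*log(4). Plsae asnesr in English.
We must differentiate our velocity equation v(t) = -5·exp(-t/2) 1 time. The derivative of velocity gives acceleration: a(t) = 5·exp(-t/2)/2. We have acceleration a(t) = 5·exp(-t/2)/2. Substituting t = 2*log(4): a(2*log(4)) = 5/8.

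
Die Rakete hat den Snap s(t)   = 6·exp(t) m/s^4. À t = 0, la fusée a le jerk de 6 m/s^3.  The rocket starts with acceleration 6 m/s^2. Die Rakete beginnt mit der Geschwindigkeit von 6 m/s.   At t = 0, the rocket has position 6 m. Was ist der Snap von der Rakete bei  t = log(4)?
Aus der Gleichung für den Snap s(t) = 6·exp(t), setzen wir t = log(4) ein und erhalten s = 24.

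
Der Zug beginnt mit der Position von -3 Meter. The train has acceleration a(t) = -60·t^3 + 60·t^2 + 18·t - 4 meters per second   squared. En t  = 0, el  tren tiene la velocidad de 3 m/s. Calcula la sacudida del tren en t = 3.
Para resolver esto, necesitamos tomar 1 derivada de nuestra ecuación de la aceleración a(t) = -60·t^3 + 60·t^2 + 18·t - 4. Tomando d/dt de a(t), encontramos j(t) = -180·t^2 + 120·t + 18. Tenemos la sacudida j(t) = -180·t^2 + 120·t + 18. Sustituyendo t = 3: j(3) = -1242.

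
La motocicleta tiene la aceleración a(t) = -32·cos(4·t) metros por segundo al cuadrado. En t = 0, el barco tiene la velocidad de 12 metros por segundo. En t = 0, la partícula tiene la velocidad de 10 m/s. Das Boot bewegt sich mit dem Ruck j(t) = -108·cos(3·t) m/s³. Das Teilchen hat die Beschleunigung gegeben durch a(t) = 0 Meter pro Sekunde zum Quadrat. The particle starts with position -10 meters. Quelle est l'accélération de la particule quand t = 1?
En utilisant a(t) = 0 et en substituant t = 1, nous trouvons a = 0.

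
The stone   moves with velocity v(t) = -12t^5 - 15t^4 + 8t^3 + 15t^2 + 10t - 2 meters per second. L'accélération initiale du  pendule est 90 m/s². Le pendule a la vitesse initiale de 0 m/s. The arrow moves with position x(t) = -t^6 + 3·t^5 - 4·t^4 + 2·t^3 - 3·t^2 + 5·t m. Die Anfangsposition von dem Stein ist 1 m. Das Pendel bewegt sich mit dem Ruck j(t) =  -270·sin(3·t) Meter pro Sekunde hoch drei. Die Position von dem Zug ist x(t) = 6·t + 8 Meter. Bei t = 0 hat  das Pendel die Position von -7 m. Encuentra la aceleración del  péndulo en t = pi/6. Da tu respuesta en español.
Debemos encontrar la integral de nuestra ecuación de la sacudida j(t) = -270·sin(3·t) 1 vez. La antiderivada de la sacudida, con a(0) = 90, da la aceleración: a(t) = 90·cos(3·t). De la ecuación de la aceleración a(t) = 90·cos(3·t), sustituimos t = pi/6 para obtener a = 0.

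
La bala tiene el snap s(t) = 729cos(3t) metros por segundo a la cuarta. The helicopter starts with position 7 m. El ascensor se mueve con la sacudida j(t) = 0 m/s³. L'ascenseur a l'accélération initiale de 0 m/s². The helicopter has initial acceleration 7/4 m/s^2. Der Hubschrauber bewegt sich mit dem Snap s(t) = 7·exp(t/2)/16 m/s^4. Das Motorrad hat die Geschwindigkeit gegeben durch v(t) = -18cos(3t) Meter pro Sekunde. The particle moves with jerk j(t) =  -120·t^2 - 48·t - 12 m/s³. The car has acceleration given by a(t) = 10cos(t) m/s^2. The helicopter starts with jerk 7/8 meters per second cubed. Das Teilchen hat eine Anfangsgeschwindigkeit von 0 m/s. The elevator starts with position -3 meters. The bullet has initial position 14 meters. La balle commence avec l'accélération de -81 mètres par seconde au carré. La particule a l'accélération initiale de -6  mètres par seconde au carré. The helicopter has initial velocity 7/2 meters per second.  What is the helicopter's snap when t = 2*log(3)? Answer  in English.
From the given snap equation s(t) = 7·exp(t/2)/16, we substitute t = 2*log(3) to get s = 21/16.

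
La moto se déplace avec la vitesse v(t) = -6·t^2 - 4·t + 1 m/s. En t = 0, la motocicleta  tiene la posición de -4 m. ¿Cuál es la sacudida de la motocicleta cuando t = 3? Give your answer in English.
To solve this, we need to take 2 derivatives of our velocity equation v(t) = -6·t^2 - 4·t + 1. The derivative of velocity gives acceleration: a(t) = -12·t - 4. Differentiating acceleration, we get jerk: j(t) = -12. Using j(t) = -12 and substituting t = 3, we find j = -12.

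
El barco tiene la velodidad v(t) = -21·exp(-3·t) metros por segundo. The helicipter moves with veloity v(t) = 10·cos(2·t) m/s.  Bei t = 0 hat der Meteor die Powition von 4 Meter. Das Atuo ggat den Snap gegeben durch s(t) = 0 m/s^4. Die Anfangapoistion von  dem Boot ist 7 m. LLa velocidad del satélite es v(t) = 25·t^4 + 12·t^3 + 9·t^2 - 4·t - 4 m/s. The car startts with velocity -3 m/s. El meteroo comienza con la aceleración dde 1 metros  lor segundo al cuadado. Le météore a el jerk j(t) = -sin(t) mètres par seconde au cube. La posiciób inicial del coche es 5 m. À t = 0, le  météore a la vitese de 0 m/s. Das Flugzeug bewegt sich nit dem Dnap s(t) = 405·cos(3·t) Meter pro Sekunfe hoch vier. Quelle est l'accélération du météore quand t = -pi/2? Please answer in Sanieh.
Partiendo de la sacudida j(t) = -sin(t), tomamos 1 integral. La integral de la sacudida es la aceleración. Usando a(0) = 1, obtenemos a(t) = cos(t). De la ecuación de la aceleración a(t) = cos(t), sustituimos t = -pi/2 para obtener a = 0.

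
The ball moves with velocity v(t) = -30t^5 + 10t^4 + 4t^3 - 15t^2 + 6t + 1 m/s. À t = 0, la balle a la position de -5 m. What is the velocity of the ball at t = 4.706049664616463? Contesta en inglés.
We have velocity v(t) = -30·t^5 + 10·t^4 + 4·t^3 - 15·t^2 + 6·t + 1. Substituting t = 4.706049664616463: v(4.706049664616463) = -64228.6662196829.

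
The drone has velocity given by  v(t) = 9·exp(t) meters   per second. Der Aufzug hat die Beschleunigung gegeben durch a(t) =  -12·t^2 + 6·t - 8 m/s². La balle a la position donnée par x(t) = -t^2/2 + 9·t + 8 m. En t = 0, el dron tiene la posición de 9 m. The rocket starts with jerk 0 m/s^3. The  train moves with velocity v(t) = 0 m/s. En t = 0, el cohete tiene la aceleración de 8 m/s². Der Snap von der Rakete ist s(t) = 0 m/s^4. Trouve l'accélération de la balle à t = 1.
Nous devons dériver notre équation de la position x(t) = -t^2/2 + 9·t + 8 2 fois. La dérivée de la position donne la vitesse: v(t) = 9 - t. La dérivée de la vitesse donne l'accélération: a(t) = -1. En utilisant a(t) = -1 et en substituant t = 1, nous trouvons a = -1.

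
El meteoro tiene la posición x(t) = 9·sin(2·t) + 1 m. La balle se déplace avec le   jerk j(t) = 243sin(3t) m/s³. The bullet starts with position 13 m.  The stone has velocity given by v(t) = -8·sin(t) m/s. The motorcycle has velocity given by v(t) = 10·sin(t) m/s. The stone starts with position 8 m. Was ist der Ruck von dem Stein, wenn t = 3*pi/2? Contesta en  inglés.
Starting from velocity v(t) = -8·sin(t), we take 2 derivatives. Taking d/dt of v(t), we find a(t) = -8·cos(t). Taking d/dt of a(t), we find j(t) = 8·sin(t). Using j(t) = 8·sin(t) and substituting t = 3*pi/2, we find j = -8.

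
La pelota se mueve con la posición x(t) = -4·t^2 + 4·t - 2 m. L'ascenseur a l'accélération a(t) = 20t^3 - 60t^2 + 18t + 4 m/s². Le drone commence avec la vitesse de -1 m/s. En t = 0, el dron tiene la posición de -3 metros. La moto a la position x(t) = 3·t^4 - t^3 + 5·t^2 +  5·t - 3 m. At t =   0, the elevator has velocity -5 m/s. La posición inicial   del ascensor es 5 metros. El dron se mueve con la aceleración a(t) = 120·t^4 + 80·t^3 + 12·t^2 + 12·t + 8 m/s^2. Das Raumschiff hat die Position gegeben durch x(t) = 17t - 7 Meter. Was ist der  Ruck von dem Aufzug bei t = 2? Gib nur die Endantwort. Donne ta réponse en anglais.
j(2) = 18.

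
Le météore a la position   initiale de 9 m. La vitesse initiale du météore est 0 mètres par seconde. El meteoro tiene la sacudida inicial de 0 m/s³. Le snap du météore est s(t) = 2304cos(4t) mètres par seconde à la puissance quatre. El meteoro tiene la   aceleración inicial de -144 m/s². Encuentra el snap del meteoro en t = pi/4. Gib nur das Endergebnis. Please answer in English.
s(pi/4) = -2304.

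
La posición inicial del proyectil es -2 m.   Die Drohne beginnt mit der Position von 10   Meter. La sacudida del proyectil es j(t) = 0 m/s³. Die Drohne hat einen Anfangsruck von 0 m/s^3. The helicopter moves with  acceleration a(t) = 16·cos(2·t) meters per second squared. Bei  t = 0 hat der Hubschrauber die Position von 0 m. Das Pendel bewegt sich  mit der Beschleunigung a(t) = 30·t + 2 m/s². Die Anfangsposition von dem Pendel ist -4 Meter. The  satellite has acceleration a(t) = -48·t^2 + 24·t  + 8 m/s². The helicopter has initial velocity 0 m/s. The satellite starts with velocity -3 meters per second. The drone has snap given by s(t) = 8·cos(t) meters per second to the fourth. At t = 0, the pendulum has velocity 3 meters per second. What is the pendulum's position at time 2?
To find the answer, we compute 2 antiderivatives of a(t) = 30·t + 2. The integral of acceleration, with v(0) = 3, gives velocity: v(t) = 15·t^2 + 2·t + 3. Integrating velocity and using the initial condition x(0) = -4, we get x(t) = 5·t^3 + t^2 + 3·t - 4. From the given position equation x(t) = 5·t^3 + t^2 + 3·t - 4, we substitute t = 2 to get x = 46.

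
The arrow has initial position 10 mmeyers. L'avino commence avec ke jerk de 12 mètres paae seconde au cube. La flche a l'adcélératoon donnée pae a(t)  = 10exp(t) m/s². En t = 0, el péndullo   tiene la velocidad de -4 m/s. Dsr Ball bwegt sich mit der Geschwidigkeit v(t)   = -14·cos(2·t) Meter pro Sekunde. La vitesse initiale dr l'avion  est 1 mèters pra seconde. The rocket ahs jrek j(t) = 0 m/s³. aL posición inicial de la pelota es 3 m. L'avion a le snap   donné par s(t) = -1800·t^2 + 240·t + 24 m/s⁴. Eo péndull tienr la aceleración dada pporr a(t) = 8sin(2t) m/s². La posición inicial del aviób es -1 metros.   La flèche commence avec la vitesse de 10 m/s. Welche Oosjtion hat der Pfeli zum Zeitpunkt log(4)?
Ausgehend von der Beschleunigung a(t) = 10·exp(t), nehmen wir 2 Integrale. Durch Integration von der Beschleunigung und Verwendung der Anfangsbedingung v(0) = 10, erhalten wir v(t) = 10·exp(t). Durch Integration von der Geschwindigkeit und Verwendung der Anfangsbedingung x(0) = 10, erhalten wir x(t) = 10·exp(t). Aus der Gleichung für die Position x(t) = 10·exp(t), setzen wir t = log(4) ein und erhalten x = 40.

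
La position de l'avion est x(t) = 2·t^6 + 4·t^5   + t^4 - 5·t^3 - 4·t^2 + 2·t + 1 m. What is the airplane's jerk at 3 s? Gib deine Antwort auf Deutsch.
Ausgehend von der Position x(t) = 2·t^6 + 4·t^5 + t^4 - 5·t^3 - 4·t^2 + 2·t + 1, nehmen wir 3 Ableitungen. Durch Ableiten von der Position erhalten wir die Geschwindigkeit: v(t) = 12·t^5 + 20·t^4 + 4·t^3 - 15·t^2 - 8·t + 2. Die Ableitung von der Geschwindigkeit ergibt die Beschleunigung: a(t) = 60·t^4 + 80·t^3 + 12·t^2 - 30·t - 8. Durch Ableiten von der Beschleunigung erhalten wir den Ruck: j(t) = 240·t^3 + 240·t^2 + 24·t - 30. Mit j(t) = 240·t^3 + 240·t^2 + 24·t - 30 und Einsetzen von t = 3, finden wir j = 8682.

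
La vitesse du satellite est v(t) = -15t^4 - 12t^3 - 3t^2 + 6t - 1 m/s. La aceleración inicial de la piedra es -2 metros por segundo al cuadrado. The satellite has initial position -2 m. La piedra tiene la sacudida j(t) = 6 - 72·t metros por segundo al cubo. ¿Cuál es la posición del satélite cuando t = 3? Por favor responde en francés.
Nous devons trouver la primitive de notre équation de la vitesse v(t) = -15·t^4 - 12·t^3 - 3·t^2 + 6·t - 1 1 fois. La primitive de la vitesse, avec x(0) = -2, donne la position: x(t) = -3·t^5 - 3·t^4 - t^3 + 3·t^2 - t - 2. De l'équation de la position x(t) = -3·t^5 - 3·t^4 - t^3 + 3·t^2 - t - 2, nous substituons t = 3 pour obtenir x = -977.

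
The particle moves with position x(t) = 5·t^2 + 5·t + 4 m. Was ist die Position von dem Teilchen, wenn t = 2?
Mit x(t) = 5·t^2 + 5·t + 4 und Einsetzen von t = 2, finden wir x = 34.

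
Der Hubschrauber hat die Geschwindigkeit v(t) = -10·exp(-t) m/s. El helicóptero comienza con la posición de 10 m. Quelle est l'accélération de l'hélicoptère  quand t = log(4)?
En partant de la vitesse v(t) = -10·exp(-t), nous prenons 1 dérivée. En prenant d/dt de v(t), nous trouvons a(t) = 10·exp(-t). En utilisant a(t) = 10·exp(-t) et en substituant t = log(4), nous trouvons a = 5/2.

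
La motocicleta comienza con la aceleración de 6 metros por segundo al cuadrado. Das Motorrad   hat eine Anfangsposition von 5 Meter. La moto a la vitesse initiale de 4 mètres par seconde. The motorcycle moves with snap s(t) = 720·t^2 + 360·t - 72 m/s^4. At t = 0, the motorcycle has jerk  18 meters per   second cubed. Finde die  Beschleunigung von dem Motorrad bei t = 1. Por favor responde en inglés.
To solve this, we need to take 2 integrals of our snap equation s(t) = 720·t^2 + 360·t - 72. Taking ∫s(t)dt and applying j(0) = 18, we find j(t) = 240·t^3 + 180·t^2 - 72·t + 18. The antiderivative of jerk, with a(0) = 6, gives acceleration: a(t) = 60·t^4 + 60·t^3 - 36·t^2 + 18·t + 6. From the given acceleration equation a(t) = 60·t^4 + 60·t^3 - 36·t^2 + 18·t + 6, we substitute t = 1 to get a = 108.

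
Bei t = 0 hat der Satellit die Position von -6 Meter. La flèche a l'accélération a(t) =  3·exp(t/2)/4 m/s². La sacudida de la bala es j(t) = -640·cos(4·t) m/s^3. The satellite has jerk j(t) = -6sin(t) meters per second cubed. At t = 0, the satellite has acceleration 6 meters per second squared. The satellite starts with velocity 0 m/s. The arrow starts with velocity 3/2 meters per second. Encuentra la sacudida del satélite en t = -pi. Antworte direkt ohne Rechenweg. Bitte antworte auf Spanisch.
En t = -pi, j = 0.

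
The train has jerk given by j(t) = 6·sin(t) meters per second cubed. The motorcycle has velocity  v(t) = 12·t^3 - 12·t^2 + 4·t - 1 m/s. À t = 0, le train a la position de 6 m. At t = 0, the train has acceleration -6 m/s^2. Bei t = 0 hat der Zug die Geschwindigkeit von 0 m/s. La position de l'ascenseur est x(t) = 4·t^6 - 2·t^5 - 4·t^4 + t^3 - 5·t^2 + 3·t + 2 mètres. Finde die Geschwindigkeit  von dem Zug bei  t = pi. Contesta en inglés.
To find the answer, we compute 2 integrals of j(t) = 6·sin(t). Finding the antiderivative of j(t) and using a(0) = -6: a(t) = -6·cos(t). Finding the integral of a(t) and using v(0) = 0: v(t) = -6·sin(t). Using v(t) = -6·sin(t) and substituting t = pi, we find v = 0.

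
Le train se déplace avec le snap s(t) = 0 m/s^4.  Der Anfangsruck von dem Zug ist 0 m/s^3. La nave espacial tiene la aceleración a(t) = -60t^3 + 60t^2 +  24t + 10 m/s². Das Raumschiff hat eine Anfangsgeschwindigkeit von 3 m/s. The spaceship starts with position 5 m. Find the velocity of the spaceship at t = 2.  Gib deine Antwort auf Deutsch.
Um dies zu lösen, müssen wir 1 Integral unserer Gleichung für die Beschleunigung a(t) = -60·t^3 + 60·t^2 + 24·t + 10 finden. Die Stammfunktion von der Beschleunigung, mit v(0) = 3, ergibt die Geschwindigkeit: v(t) = -15·t^4 + 20·t^3 + 12·t^2 + 10·t + 3. Aus der Gleichung für die Geschwindigkeit v(t) = -15·t^4 + 20·t^3 + 12·t^2 + 10·t + 3, setzen wir t = 2 ein und erhalten v = -9.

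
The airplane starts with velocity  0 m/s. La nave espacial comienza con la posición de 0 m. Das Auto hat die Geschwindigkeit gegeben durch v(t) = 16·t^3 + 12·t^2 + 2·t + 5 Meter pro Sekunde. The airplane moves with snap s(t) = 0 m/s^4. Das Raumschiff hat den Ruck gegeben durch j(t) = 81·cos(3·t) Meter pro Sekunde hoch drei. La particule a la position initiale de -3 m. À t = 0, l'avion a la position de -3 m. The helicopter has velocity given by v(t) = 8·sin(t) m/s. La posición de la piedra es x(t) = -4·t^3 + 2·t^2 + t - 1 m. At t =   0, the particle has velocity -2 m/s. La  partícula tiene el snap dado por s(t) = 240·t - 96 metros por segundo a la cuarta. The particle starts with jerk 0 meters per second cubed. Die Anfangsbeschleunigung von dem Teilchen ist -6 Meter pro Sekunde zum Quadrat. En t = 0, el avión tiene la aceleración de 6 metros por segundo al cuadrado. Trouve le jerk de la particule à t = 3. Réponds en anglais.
Starting from snap s(t) = 240·t - 96, we take 1 integral. The integral of snap, with j(0) = 0, gives jerk: j(t) = 24·t·(5·t - 4). Using j(t) = 24·t·(5·t - 4) and substituting t = 3, we find j = 792.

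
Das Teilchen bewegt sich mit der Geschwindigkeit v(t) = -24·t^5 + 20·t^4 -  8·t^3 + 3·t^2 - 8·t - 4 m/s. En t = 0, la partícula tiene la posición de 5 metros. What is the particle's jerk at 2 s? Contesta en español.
Debemos derivar nuestra ecuación de la velocidad v(t) = -24·t^5 + 20·t^4 - 8·t^3 + 3·t^2 - 8·t - 4 2 veces. Derivando la velocidad, obtenemos la aceleración: a(t) = -120·t^4 + 80·t^3 - 24·t^2 + 6·t - 8. Derivando la aceleración, obtenemos la sacudida: j(t) = -480·t^3 + 240·t^2 - 48·t + 6. De la ecuación de la sacudida j(t) = -480·t^3 + 240·t^2 - 48·t + 6, sustituimos t = 2 para obtener j = -2970.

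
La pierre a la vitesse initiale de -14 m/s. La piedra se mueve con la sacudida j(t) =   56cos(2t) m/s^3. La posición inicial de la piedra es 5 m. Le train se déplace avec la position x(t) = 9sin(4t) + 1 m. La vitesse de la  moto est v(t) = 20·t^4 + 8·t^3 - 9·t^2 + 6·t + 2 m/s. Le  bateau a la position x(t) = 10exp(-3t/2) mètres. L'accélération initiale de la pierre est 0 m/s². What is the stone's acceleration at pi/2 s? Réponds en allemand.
Wir müssen das Integral unserer Gleichung für den Ruck j(t) = 56·cos(2·t) 1-mal finden. Mit ∫j(t)dt und Anwendung von a(0) = 0, finden wir a(t) = 28·sin(2·t). Aus der Gleichung für die Beschleunigung a(t) = 28·sin(2·t), setzen wir t = pi/2 ein und erhalten a = 0.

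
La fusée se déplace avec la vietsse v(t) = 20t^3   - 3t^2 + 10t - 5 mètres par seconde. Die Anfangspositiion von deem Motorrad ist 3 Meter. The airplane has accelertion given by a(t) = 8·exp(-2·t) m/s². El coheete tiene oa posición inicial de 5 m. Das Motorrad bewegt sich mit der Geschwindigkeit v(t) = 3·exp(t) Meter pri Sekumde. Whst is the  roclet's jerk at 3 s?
We must differentiate our velocity equation v(t) = 20·t^3 - 3·t^2 + 10·t - 5 2 times. Differentiating velocity, we get acceleration: a(t) = 60·t^2 - 6·t + 10. Taking d/dt of a(t), we find j(t) = 120·t - 6. We have jerk j(t) = 120·t - 6. Substituting t = 3: j(3) = 354.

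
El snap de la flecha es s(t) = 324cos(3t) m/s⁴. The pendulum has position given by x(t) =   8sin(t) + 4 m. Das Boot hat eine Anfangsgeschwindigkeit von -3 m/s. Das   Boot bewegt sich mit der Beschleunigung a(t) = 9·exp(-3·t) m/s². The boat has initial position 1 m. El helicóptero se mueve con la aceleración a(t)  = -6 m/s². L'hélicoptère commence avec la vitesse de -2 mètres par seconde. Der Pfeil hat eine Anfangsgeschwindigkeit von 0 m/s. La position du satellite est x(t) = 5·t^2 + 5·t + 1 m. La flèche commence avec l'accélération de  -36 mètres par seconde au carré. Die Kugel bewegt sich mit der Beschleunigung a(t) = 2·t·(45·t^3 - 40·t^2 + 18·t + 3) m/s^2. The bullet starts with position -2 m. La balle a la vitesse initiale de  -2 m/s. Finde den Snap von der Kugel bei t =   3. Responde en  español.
Debemos derivar nuestra ecuación de la aceleración a(t) = 2·t·(45·t^3 - 40·t^2 + 18·t + 3) 2 veces. La derivada de la aceleración da la sacudida: j(t) = 90·t^3 - 80·t^2 + 2·t·(135·t^2 - 80·t + 18) + 36·t + 6. Tomando d/dt de j(t), encontramos s(t) = 540·t^2 + 2·t·(270·t - 80) - 320·t + 72. De la ecuación del snap s(t) = 540·t^2 + 2·t·(270·t - 80) - 320·t + 72, sustituimos t = 3 para obtener s = 8352.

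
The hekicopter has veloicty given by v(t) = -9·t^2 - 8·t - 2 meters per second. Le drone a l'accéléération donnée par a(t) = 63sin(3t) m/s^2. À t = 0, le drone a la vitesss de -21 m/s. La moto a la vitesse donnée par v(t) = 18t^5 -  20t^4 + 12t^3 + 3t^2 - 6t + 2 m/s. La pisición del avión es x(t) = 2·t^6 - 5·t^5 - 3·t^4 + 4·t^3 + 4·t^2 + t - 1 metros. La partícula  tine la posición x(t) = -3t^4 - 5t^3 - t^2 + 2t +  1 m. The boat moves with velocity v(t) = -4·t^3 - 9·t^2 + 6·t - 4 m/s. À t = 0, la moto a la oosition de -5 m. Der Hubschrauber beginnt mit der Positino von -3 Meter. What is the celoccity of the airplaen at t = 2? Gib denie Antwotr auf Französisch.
En partant de la position x(t) = 2·t^6 - 5·t^5 - 3·t^4 + 4·t^3 + 4·t^2 + t - 1, nous prenons 1 dérivée. En prenant d/dt de x(t), nous trouvons v(t) = 12·t^5 - 25·t^4 - 12·t^3 + 12·t^2 + 8·t + 1. Nous avons la vitesse v(t) = 12·t^5 - 25·t^4 - 12·t^3 + 12·t^2 + 8·t + 1. En substituant t = 2: v(2) = -47.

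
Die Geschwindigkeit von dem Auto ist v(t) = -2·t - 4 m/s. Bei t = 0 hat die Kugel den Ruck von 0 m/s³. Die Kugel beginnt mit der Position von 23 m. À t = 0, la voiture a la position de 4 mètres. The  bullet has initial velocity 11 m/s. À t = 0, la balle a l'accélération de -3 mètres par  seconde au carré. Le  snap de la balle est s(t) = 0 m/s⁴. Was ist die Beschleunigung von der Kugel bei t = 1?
Ausgehend von dem Snap s(t) = 0, nehmen wir 2 Integrale. Durch Integration von dem Snap und Verwendung der Anfangsbedingung j(0) = 0, erhalten wir j(t) = 0. Durch Integration von dem Ruck und Verwendung der Anfangsbedingung a(0) = -3, erhalten wir a(t) = -3. Wir haben die Beschleunigung a(t) = -3. Durch Einsetzen von t = 1: a(1) = -3.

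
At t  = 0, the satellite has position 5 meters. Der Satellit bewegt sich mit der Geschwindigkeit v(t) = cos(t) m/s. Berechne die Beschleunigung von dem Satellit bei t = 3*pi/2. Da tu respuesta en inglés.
We must differentiate our velocity equation v(t) = cos(t) 1 time. Differentiating velocity, we get acceleration: a(t) = -sin(t). Using a(t) = -sin(t) and substituting t = 3*pi/2, we find a = 1.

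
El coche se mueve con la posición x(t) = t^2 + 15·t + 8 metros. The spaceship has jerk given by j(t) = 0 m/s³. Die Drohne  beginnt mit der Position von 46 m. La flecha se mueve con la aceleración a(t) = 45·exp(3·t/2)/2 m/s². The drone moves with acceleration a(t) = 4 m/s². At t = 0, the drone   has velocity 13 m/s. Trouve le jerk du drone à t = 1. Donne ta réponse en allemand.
Ausgehend von der Beschleunigung a(t) = 4, nehmen wir 1 Ableitung. Mit d/dt von a(t) finden wir j(t) = 0. Wir haben den Ruck j(t) = 0. Durch Einsetzen von t = 1: j(1) = 0.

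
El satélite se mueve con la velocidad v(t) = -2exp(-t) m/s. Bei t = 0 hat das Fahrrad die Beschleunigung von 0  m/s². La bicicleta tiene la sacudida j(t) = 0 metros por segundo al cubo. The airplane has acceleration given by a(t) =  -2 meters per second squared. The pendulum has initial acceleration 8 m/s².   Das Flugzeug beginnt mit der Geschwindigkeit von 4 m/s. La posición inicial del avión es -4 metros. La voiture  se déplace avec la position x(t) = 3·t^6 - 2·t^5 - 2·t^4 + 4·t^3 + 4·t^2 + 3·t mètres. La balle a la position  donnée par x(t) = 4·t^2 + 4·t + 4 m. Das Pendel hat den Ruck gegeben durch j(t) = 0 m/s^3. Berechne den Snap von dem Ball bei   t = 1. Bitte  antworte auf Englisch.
We must differentiate our position equation x(t) = 4·t^2 + 4·t + 4 4 times. Taking d/dt of x(t), we find v(t) = 8·t + 4. The derivative of velocity gives acceleration: a(t) = 8. The derivative of acceleration gives jerk: j(t) = 0. Taking d/dt of j(t), we find s(t) = 0. Using s(t) = 0 and substituting t = 1, we find s = 0.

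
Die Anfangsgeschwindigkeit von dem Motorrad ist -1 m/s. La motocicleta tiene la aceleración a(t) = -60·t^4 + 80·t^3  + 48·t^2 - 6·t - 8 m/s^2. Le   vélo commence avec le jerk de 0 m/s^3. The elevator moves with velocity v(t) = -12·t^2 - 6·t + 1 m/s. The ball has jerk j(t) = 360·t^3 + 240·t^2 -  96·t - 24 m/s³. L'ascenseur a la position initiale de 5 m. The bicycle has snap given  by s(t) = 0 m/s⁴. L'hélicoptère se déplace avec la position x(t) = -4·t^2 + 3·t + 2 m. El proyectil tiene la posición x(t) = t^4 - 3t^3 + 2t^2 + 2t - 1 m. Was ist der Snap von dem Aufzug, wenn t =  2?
Um dies zu lösen, müssen wir 3 Ableitungen unserer Gleichung für die Geschwindigkeit v(t) = -12·t^2 - 6·t + 1 nehmen. Die Ableitung von der Geschwindigkeit ergibt die Beschleunigung: a(t) = -24·t - 6. Die Ableitung von der Beschleunigung ergibt den Ruck: j(t) = -24. Durch Ableiten von dem Ruck erhalten wir den Snap: s(t) = 0. Wir haben den Snap s(t) = 0. Durch Einsetzen von t = 2: s(2) = 0.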